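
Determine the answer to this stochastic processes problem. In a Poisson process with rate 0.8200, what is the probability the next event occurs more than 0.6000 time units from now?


P(X > t) = exp(-lambda * t)
= exp(-0.8200 * 0.6000)
= exp(-0.4920) = 0.6114

0.6114


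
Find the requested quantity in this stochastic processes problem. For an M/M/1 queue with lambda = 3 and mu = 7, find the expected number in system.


rho = 3/7 = 0.4286
L = rho/(1-rho)
= 0.4286/0.5714
= 0.7500

0.7500


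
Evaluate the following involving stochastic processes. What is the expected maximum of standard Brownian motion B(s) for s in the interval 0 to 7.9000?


E(max B(s)) = sqrt(2t/pi)
= sqrt(2*7.9000/pi)
= sqrt(5.0293)
= 2.2426

2.2426


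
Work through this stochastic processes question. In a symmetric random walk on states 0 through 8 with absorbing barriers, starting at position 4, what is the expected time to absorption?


For symmetric RW on 0,...,N with absorbing barriers, E(i) = i*(N-i)
E(4) = 4 * 4 = 16

16


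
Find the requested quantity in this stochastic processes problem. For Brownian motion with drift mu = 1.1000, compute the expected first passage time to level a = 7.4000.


Expected first passage time = a/mu
= 7.4000/1.1000
= 6.7273

6.7273


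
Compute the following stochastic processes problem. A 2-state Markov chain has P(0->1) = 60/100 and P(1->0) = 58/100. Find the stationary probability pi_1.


Stationary distribution: pi_0 = p10/(p01+p10), pi_1 = p01/(p01+p10)
p01 = 0.6000, p10 = 0.5800
pi_1 = 0.5085

0.5085


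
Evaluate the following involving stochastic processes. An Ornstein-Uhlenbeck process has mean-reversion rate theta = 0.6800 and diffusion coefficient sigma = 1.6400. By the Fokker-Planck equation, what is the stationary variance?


Stationary variance = sigma^2 / (2*theta)
= 1.6400^2 / (2*0.6800)
= 2.6896 / 1.3600
= 1.9776

1.9776


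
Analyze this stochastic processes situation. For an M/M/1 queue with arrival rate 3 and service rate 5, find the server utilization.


rho = lambda/mu
= 3/5
= 0.6000

0.6000


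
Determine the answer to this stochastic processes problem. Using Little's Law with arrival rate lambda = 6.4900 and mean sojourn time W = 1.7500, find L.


Little's Law: L = lambda * W
= 6.4900 * 1.7500
= 11.3575

11.3575


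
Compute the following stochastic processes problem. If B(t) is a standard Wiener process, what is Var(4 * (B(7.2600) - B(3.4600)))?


Var(alpha*(B(t)-B(s))) = alpha^2 * (t-s)
= 4^2 * (7.2600 - 3.4600)
= 16 * 3.8000
= 60.8000

60.8000


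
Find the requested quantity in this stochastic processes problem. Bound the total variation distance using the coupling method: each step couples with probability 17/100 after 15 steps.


TV distance bound <= (1-delta)^n
= (1 - 0.1700)^15
= 0.8300^15
= 0.0611

0.0611


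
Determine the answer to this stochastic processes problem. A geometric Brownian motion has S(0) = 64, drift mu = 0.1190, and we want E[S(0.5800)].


E[S(t)] = S(0) * exp(mu * t)
= 64 * exp(0.1190 * 0.5800)
= 64 * 1.0715
= 68.5733

68.5733


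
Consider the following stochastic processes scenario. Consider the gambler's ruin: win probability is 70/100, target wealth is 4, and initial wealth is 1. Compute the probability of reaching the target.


Gambler's ruin formula:
r = q/p = 0.3000/0.7000 = 0.4286
P(win) = (1 - r^i)/(1 - r^N)
= (1 - 0.4286^1)/(1 - 0.4286^4)
= 0.5914

0.5914


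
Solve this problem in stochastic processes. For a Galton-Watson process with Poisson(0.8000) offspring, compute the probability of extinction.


Since mu = 0.8000 <= 1, extinction probability = 1.

1.0000


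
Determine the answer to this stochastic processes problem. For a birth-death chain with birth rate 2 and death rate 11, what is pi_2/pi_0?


For birth-death process, pi_n/pi_0 = (lambda/mu)^n
= (2/11)^2
= 0.0331

0.0331


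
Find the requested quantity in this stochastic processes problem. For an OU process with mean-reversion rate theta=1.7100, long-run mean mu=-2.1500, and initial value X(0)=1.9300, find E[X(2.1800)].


E[X(t)] = mu + (X(0) - mu)*exp(-theta*t)
= -2.1500 + (1.9300 - -2.1500)*exp(-1.7100*2.1800)
= -2.1500 + 4.0800 * 0.0240
= -2.0519

-2.0519


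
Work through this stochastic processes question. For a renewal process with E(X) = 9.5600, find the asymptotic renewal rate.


Long-run renewal rate = 1/E(X)
= 1/9.5600
= 0.1046

0.1046


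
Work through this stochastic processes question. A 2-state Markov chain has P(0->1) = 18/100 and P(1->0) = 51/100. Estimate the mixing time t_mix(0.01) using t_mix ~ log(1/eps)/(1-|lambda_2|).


lambda_2 = |1 - p01 - p10| = |1 - 0.1800 - 0.5100| = 0.3100
t_mix ~ log(1/eps)/(1 - |lambda_2|)
= log(100)/(1 - 0.3100) = 4.6052/0.6900
= 6.6742

6.6742


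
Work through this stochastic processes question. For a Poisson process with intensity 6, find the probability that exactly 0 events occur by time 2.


P(N(t)=k) = (lambda*t)^k * exp(-lambda*t) / k!
lambda*t = 12
= 12^0 * exp(-12) / 0!
= 1 * 6.1442e-06 / 1
= 6.1442e-06

6.1442e-06


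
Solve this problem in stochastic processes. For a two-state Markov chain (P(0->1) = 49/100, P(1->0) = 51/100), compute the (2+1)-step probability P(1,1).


P^3 = P^2 * P^1
Computing via matrix multiplication of the transition matrix.
Entry (1,1) of P^3 = 0.4900

0.4900


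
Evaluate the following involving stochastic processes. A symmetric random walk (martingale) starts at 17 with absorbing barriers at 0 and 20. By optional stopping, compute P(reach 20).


By optional stopping theorem: E(M at tau) = M(0) = 17
P(hit 20)*20 + P(hit 0)*0 = 17
P(hit 20) = (17 - 0)/(20 - 0) = 17/20 = 0.8500

0.8500


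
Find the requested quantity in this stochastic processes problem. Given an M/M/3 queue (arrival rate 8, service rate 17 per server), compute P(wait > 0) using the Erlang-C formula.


a = lambda/mu = 0.4706
rho = a/c = 0.1569
Erlang-C formula applied:
C(c,a) = 0.0129

0.0129


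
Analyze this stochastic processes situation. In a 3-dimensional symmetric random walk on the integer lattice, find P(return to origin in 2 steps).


P(return in 2 steps) = P(reverse first step) = 1/(2d)
= 1/6
= 0.1667

0.1667


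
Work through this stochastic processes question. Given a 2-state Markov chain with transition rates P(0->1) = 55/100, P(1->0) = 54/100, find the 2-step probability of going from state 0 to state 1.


Computing P^2 by matrix multiplication.
P = [[0.4500, 0.5500], [0.5400, 0.4600]]
After raising P to the power 2:
P^2(0,1) = 0.5005

0.5005


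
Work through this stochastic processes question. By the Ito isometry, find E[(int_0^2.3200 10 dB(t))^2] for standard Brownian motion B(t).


By Ito isometry: E[(int f dB)^2] = int f^2 dt
= 10^2 * 2.3200
= 100 * 2.3200 = 232.0000

232.0000


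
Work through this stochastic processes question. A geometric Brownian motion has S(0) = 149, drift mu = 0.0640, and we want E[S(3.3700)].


E[S(t)] = S(0) * exp(mu * t)
= 149 * exp(0.0640 * 3.3700)
= 149 * 1.2407
= 184.8651

184.8651


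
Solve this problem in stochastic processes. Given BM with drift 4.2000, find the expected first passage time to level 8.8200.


Expected first passage time = a/mu
= 8.8200/4.2000
= 2.1000

2.1000


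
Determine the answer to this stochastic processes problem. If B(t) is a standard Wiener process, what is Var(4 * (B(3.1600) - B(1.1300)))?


Var(alpha*(B(t)-B(s))) = alpha^2 * (t-s)
= 4^2 * (3.1600 - 1.1300)
= 16 * 2.0300
= 32.4800

32.4800


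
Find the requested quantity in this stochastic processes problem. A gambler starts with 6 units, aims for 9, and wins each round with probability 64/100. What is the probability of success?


Gambler's ruin formula:
r = q/p = 0.3600/0.6400 = 0.5625
P(win) = (1 - r^i)/(1 - r^N)
= (1 - 0.5625^6)/(1 - 0.5625^9)
= 0.9738

0.9738


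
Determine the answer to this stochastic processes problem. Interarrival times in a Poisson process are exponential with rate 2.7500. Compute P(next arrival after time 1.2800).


P(X > t) = exp(-lambda * t)
= exp(-2.7500 * 1.2800)
= exp(-3.5200) = 0.0296

0.0296


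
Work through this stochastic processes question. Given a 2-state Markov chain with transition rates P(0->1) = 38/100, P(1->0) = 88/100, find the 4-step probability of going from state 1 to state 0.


Computing P^4 by matrix multiplication.
P = [[0.6200, 0.3800], [0.8800, 0.1200]]
After raising P to the power 4:
P^4(1,0) = 0.6952

0.6952


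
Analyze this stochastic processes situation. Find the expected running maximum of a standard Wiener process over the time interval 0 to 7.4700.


E(max B(s)) = sqrt(2t/pi)
= sqrt(2*7.4700/pi)
= sqrt(4.7555)
= 2.1807

2.1807


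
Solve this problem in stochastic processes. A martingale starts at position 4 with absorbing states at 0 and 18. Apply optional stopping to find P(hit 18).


By optional stopping theorem: E(M at tau) = M(0) = 4
P(hit 18)*18 + P(hit 0)*0 = 4
P(hit 18) = (4 - 0)/(18 - 0) = 2/9 = 0.2222

0.2222


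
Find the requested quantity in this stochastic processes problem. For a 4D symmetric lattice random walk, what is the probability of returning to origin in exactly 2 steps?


P(return in 2 steps) = P(reverse first step) = 1/(2d)
= 1/8
= 0.1250

0.1250


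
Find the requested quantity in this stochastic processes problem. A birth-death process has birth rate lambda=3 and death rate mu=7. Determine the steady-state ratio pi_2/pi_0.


For birth-death process, pi_n/pi_0 = (lambda/mu)^n
= (3/7)^2
= 0.1837

0.1837


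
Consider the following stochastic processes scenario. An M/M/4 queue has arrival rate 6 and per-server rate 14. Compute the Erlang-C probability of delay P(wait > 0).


a = lambda/mu = 0.4286
rho = a/c = 0.1071
Erlang-C formula applied:
C(c,a) = 0.0010

0.0010


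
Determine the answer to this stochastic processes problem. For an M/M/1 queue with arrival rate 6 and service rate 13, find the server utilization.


rho = lambda/mu
= 6/13
= 0.4615

0.4615


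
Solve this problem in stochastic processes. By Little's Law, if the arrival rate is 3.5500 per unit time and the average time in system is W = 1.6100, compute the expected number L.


Little's Law: L = lambda * W
= 3.5500 * 1.6100
= 5.7155

5.7155


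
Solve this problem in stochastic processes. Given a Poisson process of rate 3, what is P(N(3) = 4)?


P(N(t)=k) = (lambda*t)^k * exp(-lambda*t) / k!
lambda*t = 9
= 9^4 * exp(-9) / 4!
= 6561 * 1.2341e-04 / 24
= 0.0337

0.0337


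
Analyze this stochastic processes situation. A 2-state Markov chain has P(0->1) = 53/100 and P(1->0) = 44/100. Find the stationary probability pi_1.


Stationary distribution: pi_0 = p10/(p01+p10), pi_1 = p01/(p01+p10)
p01 = 0.5300, p10 = 0.4400
pi_1 = 0.5464

0.5464


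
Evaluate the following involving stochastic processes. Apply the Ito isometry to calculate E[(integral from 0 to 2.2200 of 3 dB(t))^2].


By Ito isometry: E[(int f dB)^2] = int f^2 dt
= 3^2 * 2.2200
= 9 * 2.2200 = 19.9800

19.9800


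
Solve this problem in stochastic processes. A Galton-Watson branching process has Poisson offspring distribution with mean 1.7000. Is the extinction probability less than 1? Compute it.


Since mu = 1.7000 > 1, extinction prob q < 1.
Solve s = exp(mu*(s-1)) iteratively.
q = 0.3088

0.3088


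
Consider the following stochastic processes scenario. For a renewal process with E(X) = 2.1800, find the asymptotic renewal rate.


Long-run renewal rate = 1/E(X)
= 1/2.1800
= 0.4587

0.4587


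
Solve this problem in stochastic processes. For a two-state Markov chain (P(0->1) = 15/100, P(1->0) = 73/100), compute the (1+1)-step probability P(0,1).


P^2 = P^1 * P^1
Computing via matrix multiplication of the transition matrix.
Entry (0,1) of P^2 = 0.1680

0.1680


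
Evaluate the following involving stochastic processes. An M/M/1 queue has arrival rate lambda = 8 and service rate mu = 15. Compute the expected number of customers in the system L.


rho = 8/15 = 0.5333
L = rho/(1-rho)
= 0.5333/0.4667
= 1.1429

1.1429


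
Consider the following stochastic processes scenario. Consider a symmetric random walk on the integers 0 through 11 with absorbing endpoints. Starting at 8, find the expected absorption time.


For symmetric RW on 0,...,N with absorbing barriers, E(i) = i*(N-i)
E(8) = 8 * 3 = 24

24


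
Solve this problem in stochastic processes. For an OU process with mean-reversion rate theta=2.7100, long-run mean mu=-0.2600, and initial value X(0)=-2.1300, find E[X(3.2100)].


E[X(t)] = mu + (X(0) - mu)*exp(-theta*t)
= -0.2600 + (-2.1300 - -0.2600)*exp(-2.7100*3.2100)
= -0.2600 + -1.8700 * 1.6674e-04
= -0.2603

-0.2603


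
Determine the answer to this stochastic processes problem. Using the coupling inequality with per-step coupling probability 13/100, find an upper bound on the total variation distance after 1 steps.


TV distance bound <= (1-delta)^n
= (1 - 0.1300)^1
= 0.8700^1
= 0.8700

0.8700


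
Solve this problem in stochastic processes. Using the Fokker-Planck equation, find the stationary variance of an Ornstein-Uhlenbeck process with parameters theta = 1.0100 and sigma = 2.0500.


Stationary variance = sigma^2 / (2*theta)
= 2.0500^2 / (2*1.0100)
= 4.2025 / 2.0200
= 2.0804

2.0804


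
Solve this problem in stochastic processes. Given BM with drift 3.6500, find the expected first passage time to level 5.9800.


Expected first passage time = a/mu
= 5.9800/3.6500
= 1.6384

1.6384


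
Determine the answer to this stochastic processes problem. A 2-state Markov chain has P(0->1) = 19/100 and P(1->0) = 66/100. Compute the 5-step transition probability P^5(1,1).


Computing P^5 by matrix multiplication.
P = [[0.8100, 0.1900], [0.6600, 0.3400]]
After raising P to the power 5:
P^5(1,1) = 0.2236

0.2236


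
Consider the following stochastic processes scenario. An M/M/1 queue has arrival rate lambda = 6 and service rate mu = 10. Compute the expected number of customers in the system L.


rho = 6/10 = 0.6000
L = rho/(1-rho)
= 0.6000/0.4000
= 1.5000

1.5000


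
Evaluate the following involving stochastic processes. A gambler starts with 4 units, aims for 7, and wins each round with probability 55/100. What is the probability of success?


Gambler's ruin formula:
r = q/p = 0.4500/0.5500 = 0.8182
P(win) = (1 - r^i)/(1 - r^N)
= (1 - 0.8182^4)/(1 - 0.8182^7)
= 0.7314

0.7314


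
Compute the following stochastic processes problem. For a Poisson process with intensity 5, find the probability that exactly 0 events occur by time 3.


P(N(t)=k) = (lambda*t)^k * exp(-lambda*t) / k!
lambda*t = 15
= 15^0 * exp(-15) / 0!
= 1 * 3.0590e-07 / 1
= 3.0590e-07

3.0590e-07


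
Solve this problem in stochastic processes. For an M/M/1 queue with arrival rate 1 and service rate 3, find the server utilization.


rho = lambda/mu
= 1/3
= 0.3333

0.3333


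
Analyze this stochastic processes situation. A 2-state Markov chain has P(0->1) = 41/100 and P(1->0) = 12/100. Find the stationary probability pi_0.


Stationary distribution: pi_0 = p10/(p01+p10), pi_1 = p01/(p01+p10)
p01 = 0.4100, p10 = 0.1200
pi_0 = 0.2264

0.2264


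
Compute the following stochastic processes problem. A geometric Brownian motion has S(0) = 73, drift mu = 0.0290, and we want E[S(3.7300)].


E[S(t)] = S(0) * exp(mu * t)
= 73 * exp(0.0290 * 3.7300)
= 73 * 1.1142
= 81.3393

81.3393


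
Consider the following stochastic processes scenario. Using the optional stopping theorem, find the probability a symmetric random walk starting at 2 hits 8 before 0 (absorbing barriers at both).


By optional stopping theorem: E(M at tau) = M(0) = 2
P(hit 8)*8 + P(hit 0)*0 = 2
P(hit 8) = (2 - 0)/(8 - 0) = 1/4 = 0.2500

0.2500


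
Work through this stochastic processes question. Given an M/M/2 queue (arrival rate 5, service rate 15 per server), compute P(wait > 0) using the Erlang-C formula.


a = lambda/mu = 0.3333
rho = a/c = 0.1667
Erlang-C formula applied:
C(c,a) = 0.0476

0.0476


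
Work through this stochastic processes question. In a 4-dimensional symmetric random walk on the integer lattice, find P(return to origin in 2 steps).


P(return in 2 steps) = P(reverse first step) = 1/(2d)
= 1/8
= 0.1250

0.1250


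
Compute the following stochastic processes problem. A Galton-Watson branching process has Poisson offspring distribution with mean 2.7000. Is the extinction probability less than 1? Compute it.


Since mu = 2.7000 > 1, extinction prob q < 1.
Solve s = exp(mu*(s-1)) iteratively.
q = 0.0844

0.0844


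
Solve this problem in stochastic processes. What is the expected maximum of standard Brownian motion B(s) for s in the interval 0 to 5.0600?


E(max B(s)) = sqrt(2t/pi)
= sqrt(2*5.0600/pi)
= sqrt(3.2213)
= 1.7948

1.7948


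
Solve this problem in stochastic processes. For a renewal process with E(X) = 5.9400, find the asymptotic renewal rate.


Long-run renewal rate = 1/E(X)
= 1/5.9400
= 0.1684

0.1684


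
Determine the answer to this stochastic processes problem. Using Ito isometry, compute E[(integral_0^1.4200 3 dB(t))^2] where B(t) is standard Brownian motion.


By Ito isometry: E[(int f dB)^2] = int f^2 dt
= 3^2 * 1.4200
= 9 * 1.4200 = 12.7800

12.7800


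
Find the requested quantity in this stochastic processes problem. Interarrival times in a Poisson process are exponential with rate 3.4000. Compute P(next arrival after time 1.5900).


P(X > t) = exp(-lambda * t)
= exp(-3.4000 * 1.5900)
= exp(-5.4060) = 0.0045

0.0045


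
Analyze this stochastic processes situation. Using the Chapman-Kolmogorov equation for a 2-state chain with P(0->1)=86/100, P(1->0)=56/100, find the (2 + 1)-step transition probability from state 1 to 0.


P^3 = P^2 * P^1
Computing via matrix multiplication of the transition matrix.
Entry (1,0) of P^3 = 0.4236

0.4236


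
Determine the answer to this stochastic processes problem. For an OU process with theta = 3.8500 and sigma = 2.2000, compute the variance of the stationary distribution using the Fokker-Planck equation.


Stationary variance = sigma^2 / (2*theta)
= 2.2000^2 / (2*3.8500)
= 4.8400 / 7.7000
= 0.6286

0.6286


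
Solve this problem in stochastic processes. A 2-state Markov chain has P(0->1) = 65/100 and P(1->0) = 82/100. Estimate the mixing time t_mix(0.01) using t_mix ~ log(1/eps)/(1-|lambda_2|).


lambda_2 = |1 - p01 - p10| = |1 - 0.6500 - 0.8200| = 0.4700
t_mix ~ log(1/eps)/(1 - |lambda_2|)
= log(100)/(1 - 0.4700) = 4.6052/0.5300
= 8.6890

8.6890


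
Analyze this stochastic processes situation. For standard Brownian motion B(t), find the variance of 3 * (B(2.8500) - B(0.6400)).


Var(alpha*(B(t)-B(s))) = alpha^2 * (t-s)
= 3^2 * (2.8500 - 0.6400)
= 9 * 2.2100
= 19.8900

19.8900


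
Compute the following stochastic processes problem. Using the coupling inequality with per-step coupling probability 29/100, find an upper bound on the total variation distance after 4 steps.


TV distance bound <= (1-delta)^n
= (1 - 0.2900)^4
= 0.7100^4
= 0.2541

0.2541


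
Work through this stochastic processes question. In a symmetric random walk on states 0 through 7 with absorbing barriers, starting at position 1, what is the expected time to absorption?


For symmetric RW on 0,...,N with absorbing barriers, E(i) = i*(N-i)
E(1) = 1 * 6 = 6

6


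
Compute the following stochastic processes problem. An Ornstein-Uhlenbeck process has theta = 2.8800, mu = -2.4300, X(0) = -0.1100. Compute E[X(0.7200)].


E[X(t)] = mu + (X(0) - mu)*exp(-theta*t)
= -2.4300 + (-0.1100 - -2.4300)*exp(-2.8800*0.7200)
= -2.4300 + 2.3200 * 0.1257
= -2.1383

-2.1383


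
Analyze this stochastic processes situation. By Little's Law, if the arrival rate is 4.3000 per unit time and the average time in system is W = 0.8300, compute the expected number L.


Little's Law: L = lambda * W
= 4.3000 * 0.8300
= 3.5690

3.5690


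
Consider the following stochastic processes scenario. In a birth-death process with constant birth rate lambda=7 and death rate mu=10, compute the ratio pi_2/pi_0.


For birth-death process, pi_n/pi_0 = (lambda/mu)^n
= (7/10)^2
= 0.4900

0.4900


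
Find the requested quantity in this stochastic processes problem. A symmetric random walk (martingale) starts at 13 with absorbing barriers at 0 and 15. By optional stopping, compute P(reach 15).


By optional stopping theorem: E(M at tau) = M(0) = 13
P(hit 15)*15 + P(hit 0)*0 = 13
P(hit 15) = (13 - 0)/(15 - 0) = 13/15 = 0.8667

0.8667


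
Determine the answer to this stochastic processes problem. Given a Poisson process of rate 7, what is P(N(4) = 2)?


P(N(t)=k) = (lambda*t)^k * exp(-lambda*t) / k!
lambda*t = 28
= 28^2 * exp(-28) / 2!
= 784 * 6.9144e-13 / 2
= 2.7104e-10

2.7104e-10


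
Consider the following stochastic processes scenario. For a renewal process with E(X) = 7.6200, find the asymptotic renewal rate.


Long-run renewal rate = 1/E(X)
= 1/7.6200
= 0.1312

0.1312


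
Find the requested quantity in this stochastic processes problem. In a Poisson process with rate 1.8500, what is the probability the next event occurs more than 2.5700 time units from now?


P(X > t) = exp(-lambda * t)
= exp(-1.8500 * 2.5700)
= exp(-4.7545) = 0.0086

0.0086


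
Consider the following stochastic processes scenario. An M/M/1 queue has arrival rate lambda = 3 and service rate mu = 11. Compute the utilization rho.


rho = lambda/mu
= 3/11
= 0.2727

0.2727


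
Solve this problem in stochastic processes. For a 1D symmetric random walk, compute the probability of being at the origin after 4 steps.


P(S(4) = 0) = C(4,2) / 4^2
= 6 / 16
= 0.3750

0.3750


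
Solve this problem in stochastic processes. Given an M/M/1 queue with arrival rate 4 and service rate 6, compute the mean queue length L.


rho = 4/6 = 0.6667
L = rho/(1-rho)
= 0.6667/0.3333
= 2.0000

2.0000


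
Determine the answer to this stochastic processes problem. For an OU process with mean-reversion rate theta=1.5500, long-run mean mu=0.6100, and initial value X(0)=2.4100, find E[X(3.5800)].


E[X(t)] = mu + (X(0) - mu)*exp(-theta*t)
= 0.6100 + (2.4100 - 0.6100)*exp(-1.5500*3.5800)
= 0.6100 + 1.8000 * 0.0039
= 0.6170

0.6170


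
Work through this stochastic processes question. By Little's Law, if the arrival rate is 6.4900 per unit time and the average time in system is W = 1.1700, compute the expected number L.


Little's Law: L = lambda * W
= 6.4900 * 1.1700
= 7.5933

7.5933


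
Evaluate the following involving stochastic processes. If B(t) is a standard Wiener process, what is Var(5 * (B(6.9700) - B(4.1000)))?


Var(alpha*(B(t)-B(s))) = alpha^2 * (t-s)
= 5^2 * (6.9700 - 4.1000)
= 25 * 2.8700
= 71.7500

71.7500


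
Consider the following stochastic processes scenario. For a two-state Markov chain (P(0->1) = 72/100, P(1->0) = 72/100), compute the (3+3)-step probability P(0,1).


P^6 = P^3 * P^3
Computing via matrix multiplication of the transition matrix.
Entry (0,1) of P^6 = 0.4964

0.4964


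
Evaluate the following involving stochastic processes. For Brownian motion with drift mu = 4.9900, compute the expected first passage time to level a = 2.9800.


Expected first passage time = a/mu
= 2.9800/4.9900
= 0.5972

0.5972


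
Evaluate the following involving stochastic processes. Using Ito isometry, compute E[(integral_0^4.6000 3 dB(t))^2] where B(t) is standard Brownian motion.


By Ito isometry: E[(int f dB)^2] = int f^2 dt
= 3^2 * 4.6000
= 9 * 4.6000 = 41.4000

41.4000


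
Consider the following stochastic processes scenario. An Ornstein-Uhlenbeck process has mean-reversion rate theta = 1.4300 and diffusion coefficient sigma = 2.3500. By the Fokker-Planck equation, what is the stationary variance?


Stationary variance = sigma^2 / (2*theta)
= 2.3500^2 / (2*1.4300)
= 5.5225 / 2.8600
= 1.9309

1.9309


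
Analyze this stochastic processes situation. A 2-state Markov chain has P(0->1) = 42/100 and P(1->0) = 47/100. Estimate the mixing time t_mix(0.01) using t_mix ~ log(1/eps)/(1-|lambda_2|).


lambda_2 = |1 - p01 - p10| = |1 - 0.4200 - 0.4700| = 0.1100
t_mix ~ log(1/eps)/(1 - |lambda_2|)
= log(100)/(1 - 0.1100) = 4.6052/0.8900
= 5.1743

5.1743


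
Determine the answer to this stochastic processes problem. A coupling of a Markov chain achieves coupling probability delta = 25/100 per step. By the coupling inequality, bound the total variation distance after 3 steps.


TV distance bound <= (1-delta)^n
= (1 - 0.2500)^3
= 0.7500^3
= 0.4219

0.4219


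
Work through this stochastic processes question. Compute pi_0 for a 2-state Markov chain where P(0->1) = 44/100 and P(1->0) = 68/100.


Stationary distribution: pi_0 = p10/(p01+p10), pi_1 = p01/(p01+p10)
p01 = 0.4400, p10 = 0.6800
pi_0 = 0.6071

0.6071


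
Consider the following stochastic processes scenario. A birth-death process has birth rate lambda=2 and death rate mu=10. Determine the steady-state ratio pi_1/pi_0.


For birth-death process, pi_n/pi_0 = (lambda/mu)^n
= (2/10)^1
= 0.2000

0.2000


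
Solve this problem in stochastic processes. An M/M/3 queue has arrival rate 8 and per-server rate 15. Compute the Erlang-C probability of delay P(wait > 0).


a = lambda/mu = 0.5333
rho = a/c = 0.1778
Erlang-C formula applied:
C(c,a) = 0.0180

0.0180


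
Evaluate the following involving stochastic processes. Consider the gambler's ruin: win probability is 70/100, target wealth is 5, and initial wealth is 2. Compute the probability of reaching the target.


Gambler's ruin formula:
r = q/p = 0.3000/0.7000 = 0.4286
P(win) = (1 - r^i)/(1 - r^N)
= (1 - 0.4286^2)/(1 - 0.4286^5)
= 0.8283

0.8283


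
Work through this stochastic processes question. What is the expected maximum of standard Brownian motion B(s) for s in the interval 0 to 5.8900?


E(max B(s)) = sqrt(2t/pi)
= sqrt(2*5.8900/pi)
= sqrt(3.7497)
= 1.9364

1.9364


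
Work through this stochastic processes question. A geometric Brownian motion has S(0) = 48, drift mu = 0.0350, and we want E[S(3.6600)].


E[S(t)] = S(0) * exp(mu * t)
= 48 * exp(0.0350 * 3.6600)
= 48 * 1.1367
= 54.5600

54.5600


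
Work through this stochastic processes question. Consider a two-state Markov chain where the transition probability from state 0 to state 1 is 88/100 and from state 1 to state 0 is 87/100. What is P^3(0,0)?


Computing P^3 by matrix multiplication.
P = [[0.1200, 0.8800], [0.8700, 0.1300]]
After raising P to the power 3:
P^3(0,0) = 0.2850

0.2850


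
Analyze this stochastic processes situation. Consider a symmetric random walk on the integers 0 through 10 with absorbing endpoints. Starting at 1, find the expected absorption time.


For symmetric RW on 0,...,N with absorbing barriers, E(i) = i*(N-i)
E(1) = 1 * 9 = 9

9


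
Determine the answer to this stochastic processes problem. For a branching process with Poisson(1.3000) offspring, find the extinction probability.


Since mu = 1.3000 > 1, extinction prob q < 1.
Solve s = exp(mu*(s-1)) iteratively.
q = 0.5770

0.5770


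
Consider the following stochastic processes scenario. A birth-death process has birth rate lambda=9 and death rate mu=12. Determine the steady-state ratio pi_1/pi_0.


For birth-death process, pi_n/pi_0 = (lambda/mu)^n
= (9/12)^1
= 0.7500

0.7500


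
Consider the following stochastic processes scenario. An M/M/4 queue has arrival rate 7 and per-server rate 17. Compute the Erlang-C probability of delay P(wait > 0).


a = lambda/mu = 0.4118
rho = a/c = 0.1029
Erlang-C formula applied:
C(c,a) = 8.8456e-04

8.8456e-04


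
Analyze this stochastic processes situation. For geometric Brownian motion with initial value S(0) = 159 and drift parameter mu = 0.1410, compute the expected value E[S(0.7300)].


E[S(t)] = S(0) * exp(mu * t)
= 159 * exp(0.1410 * 0.7300)
= 159 * 1.1084
= 176.2378

176.2378


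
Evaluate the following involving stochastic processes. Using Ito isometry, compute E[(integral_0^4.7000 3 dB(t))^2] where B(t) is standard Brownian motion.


By Ito isometry: E[(int f dB)^2] = int f^2 dt
= 3^2 * 4.7000
= 9 * 4.7000 = 42.3000

42.3000


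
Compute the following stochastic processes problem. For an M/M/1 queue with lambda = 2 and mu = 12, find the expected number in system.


rho = 2/12 = 0.1667
L = rho/(1-rho)
= 0.1667/0.8333
= 0.2000

0.2000


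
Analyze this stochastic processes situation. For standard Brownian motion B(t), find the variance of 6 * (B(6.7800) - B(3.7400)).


Var(alpha*(B(t)-B(s))) = alpha^2 * (t-s)
= 6^2 * (6.7800 - 3.7400)
= 36 * 3.0400
= 109.4400

109.4400


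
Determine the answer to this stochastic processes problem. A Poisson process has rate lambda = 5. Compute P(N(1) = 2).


P(N(t)=k) = (lambda*t)^k * exp(-lambda*t) / k!
lambda*t = 5
= 5^2 * exp(-5) / 2!
= 25 * 0.0067 / 2
= 0.0842

0.0842


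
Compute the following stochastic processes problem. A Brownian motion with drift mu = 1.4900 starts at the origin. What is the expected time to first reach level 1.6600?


Expected first passage time = a/mu
= 1.6600/1.4900
= 1.1141

1.1141


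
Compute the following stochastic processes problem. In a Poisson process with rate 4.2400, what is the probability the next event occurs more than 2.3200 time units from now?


P(X > t) = exp(-lambda * t)
= exp(-4.2400 * 2.3200)
= exp(-9.8368) = 5.3448e-05

5.3448e-05


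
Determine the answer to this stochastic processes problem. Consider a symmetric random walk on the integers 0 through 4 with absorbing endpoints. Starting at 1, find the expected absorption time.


For symmetric RW on 0,...,N with absorbing barriers, E(i) = i*(N-i)
E(1) = 1 * 3 = 3

3


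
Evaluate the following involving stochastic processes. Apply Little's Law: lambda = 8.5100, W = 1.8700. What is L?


Little's Law: L = lambda * W
= 8.5100 * 1.8700
= 15.9137

15.9137


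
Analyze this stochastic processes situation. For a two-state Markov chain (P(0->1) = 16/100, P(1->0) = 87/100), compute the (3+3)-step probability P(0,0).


P^6 = P^3 * P^3
Computing via matrix multiplication of the transition matrix.
Entry (0,0) of P^6 = 0.8447

0.8447


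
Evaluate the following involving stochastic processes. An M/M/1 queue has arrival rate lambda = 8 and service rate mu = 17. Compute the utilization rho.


rho = lambda/mu
= 8/17
= 0.4706

0.4706


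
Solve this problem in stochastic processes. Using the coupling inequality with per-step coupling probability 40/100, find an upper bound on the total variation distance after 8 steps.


TV distance bound <= (1-delta)^n
= (1 - 0.4000)^8
= 0.6000^8
= 0.0168

0.0168


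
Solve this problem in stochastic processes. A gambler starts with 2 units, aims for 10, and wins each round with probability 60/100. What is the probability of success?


Gambler's ruin formula:
r = q/p = 0.4000/0.6000 = 0.6667
P(win) = (1 - r^i)/(1 - r^N)
= (1 - 0.6667^2)/(1 - 0.6667^10)
= 0.5654

0.5654


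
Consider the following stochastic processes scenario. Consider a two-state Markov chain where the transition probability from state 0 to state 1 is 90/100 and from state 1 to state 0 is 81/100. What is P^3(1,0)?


Computing P^3 by matrix multiplication.
P = [[0.1000, 0.9000], [0.8100, 0.1900]]
After raising P to the power 3:
P^3(1,0) = 0.6432

0.6432


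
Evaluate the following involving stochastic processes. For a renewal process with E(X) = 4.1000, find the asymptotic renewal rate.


Long-run renewal rate = 1/E(X)
= 1/4.1000
= 0.2439

0.2439


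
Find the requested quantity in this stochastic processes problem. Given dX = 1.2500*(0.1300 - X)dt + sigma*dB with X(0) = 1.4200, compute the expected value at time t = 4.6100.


E[X(t)] = mu + (X(0) - mu)*exp(-theta*t)
= 0.1300 + (1.4200 - 0.1300)*exp(-1.2500*4.6100)
= 0.1300 + 1.2900 * 0.0031
= 0.1341

0.1341


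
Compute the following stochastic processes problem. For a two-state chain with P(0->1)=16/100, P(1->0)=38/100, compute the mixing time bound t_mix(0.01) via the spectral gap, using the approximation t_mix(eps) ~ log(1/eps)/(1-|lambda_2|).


lambda_2 = |1 - p01 - p10| = |1 - 0.1600 - 0.3800| = 0.4600
t_mix ~ log(1/eps)/(1 - |lambda_2|)
= log(100)/(1 - 0.4600) = 4.6052/0.5400
= 8.5281

8.5281


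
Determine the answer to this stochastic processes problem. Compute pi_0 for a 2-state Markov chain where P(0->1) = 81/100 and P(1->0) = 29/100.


Stationary distribution: pi_0 = p10/(p01+p10), pi_1 = p01/(p01+p10)
p01 = 0.8100, p10 = 0.2900
pi_0 = 0.2636

0.2636


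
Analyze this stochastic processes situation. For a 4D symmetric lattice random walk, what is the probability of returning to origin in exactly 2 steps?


P(return in 2 steps) = P(reverse first step) = 1/(2d)
= 1/8
= 0.1250

0.1250


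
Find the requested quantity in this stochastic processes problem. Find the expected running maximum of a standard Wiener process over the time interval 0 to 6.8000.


E(max B(s)) = sqrt(2t/pi)
= sqrt(2*6.8000/pi)
= sqrt(4.3290)
= 2.0806

2.0806


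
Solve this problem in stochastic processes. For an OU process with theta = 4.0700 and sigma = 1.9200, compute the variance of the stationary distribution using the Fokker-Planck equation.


Stationary variance = sigma^2 / (2*theta)
= 1.9200^2 / (2*4.0700)
= 3.6864 / 8.1400
= 0.4529

0.4529


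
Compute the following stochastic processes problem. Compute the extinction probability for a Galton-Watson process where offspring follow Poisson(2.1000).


Since mu = 2.1000 > 1, extinction prob q < 1.
Solve s = exp(mu*(s-1)) iteratively.
q = 0.1779

0.1779


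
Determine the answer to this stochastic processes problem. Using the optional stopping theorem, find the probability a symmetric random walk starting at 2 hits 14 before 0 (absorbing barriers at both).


By optional stopping theorem: E(M at tau) = M(0) = 2
P(hit 14)*14 + P(hit 0)*0 = 2
P(hit 14) = (2 - 0)/(14 - 0) = 1/7 = 0.1429

0.1429


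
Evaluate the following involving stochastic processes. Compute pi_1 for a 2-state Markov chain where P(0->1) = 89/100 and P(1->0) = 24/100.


Stationary distribution: pi_0 = p10/(p01+p10), pi_1 = p01/(p01+p10)
p01 = 0.8900, p10 = 0.2400
pi_1 = 0.7876

0.7876


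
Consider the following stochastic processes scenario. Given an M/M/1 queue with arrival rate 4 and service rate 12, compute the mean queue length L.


rho = 4/12 = 0.3333
L = rho/(1-rho)
= 0.3333/0.6667
= 0.5000

0.5000


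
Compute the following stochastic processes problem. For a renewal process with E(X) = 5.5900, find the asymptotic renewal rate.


Long-run renewal rate = 1/E(X)
= 1/5.5900
= 0.1789

0.1789


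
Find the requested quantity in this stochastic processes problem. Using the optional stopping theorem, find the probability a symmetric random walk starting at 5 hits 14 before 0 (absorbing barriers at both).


By optional stopping theorem: E(M at tau) = M(0) = 5
P(hit 14)*14 + P(hit 0)*0 = 5
P(hit 14) = (5 - 0)/(14 - 0) = 5/14 = 0.3571

0.3571


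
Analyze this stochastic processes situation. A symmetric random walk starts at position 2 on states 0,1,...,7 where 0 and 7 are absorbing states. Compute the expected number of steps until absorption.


For symmetric RW on 0,...,N with absorbing barriers, E(i) = i*(N-i)
E(2) = 2 * 5 = 10

10


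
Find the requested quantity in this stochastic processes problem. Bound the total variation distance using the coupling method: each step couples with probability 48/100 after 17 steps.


TV distance bound <= (1-delta)^n
= (1 - 0.4800)^17
= 0.5200^17
= 1.4861e-05

1.4861e-05


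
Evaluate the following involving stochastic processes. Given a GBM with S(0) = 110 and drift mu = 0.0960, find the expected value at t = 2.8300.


E[S(t)] = S(0) * exp(mu * t)
= 110 * exp(0.0960 * 2.8300)
= 110 * 1.3122
= 144.3384

144.3384


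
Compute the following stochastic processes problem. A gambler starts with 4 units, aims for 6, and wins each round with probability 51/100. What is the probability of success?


Gambler's ruin formula:
r = q/p = 0.4900/0.5100 = 0.9608
P(win) = (1 - r^i)/(1 - r^N)
= (1 - 0.9608^4)/(1 - 0.9608^6)
= 0.6930

0.6930


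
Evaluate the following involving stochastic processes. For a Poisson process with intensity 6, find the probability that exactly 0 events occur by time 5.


P(N(t)=k) = (lambda*t)^k * exp(-lambda*t) / k!
lambda*t = 30
= 30^0 * exp(-30) / 0!
= 1 * 9.3576e-14 / 1
= 9.3576e-14

9.3576e-14


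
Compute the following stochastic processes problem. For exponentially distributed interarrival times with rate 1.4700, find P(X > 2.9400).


P(X > t) = exp(-lambda * t)
= exp(-1.4700 * 2.9400)
= exp(-4.3218) = 0.0133

0.0133


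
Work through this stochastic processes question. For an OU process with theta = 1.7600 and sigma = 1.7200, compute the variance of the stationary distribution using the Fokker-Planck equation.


Stationary variance = sigma^2 / (2*theta)
= 1.7200^2 / (2*1.7600)
= 2.9584 / 3.5200
= 0.8405

0.8405


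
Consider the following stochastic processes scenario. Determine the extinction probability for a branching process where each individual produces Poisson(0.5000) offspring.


Since mu = 0.5000 <= 1, extinction probability = 1.

1.0000


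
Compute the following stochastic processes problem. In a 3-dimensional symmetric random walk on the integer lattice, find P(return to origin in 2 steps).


P(return in 2 steps) = P(reverse first step) = 1/(2d)
= 1/6
= 0.1667

0.1667


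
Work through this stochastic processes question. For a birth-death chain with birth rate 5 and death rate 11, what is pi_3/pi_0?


For birth-death process, pi_n/pi_0 = (lambda/mu)^n
= (5/11)^3
= 0.0939

0.0939


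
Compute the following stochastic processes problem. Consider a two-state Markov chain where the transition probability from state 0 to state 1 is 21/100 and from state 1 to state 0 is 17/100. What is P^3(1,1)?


Computing P^3 by matrix multiplication.
P = [[0.7900, 0.2100], [0.1700, 0.8300]]
After raising P to the power 3:
P^3(1,1) = 0.6593

0.6593


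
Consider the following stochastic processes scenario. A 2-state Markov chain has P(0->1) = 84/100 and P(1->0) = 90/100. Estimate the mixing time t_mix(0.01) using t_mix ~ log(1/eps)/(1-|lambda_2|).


lambda_2 = |1 - p01 - p10| = |1 - 0.8400 - 0.9000| = 0.7400
t_mix ~ log(1/eps)/(1 - |lambda_2|)
= log(100)/(1 - 0.7400) = 4.6052/0.2600
= 17.7122

17.7122


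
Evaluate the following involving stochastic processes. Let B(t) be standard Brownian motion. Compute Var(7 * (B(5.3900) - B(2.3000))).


Var(alpha*(B(t)-B(s))) = alpha^2 * (t-s)
= 7^2 * (5.3900 - 2.3000)
= 49 * 3.0900
= 151.4100

151.4100


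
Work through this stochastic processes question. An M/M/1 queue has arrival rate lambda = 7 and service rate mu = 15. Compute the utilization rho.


rho = lambda/mu
= 7/15
= 0.4667

0.4667


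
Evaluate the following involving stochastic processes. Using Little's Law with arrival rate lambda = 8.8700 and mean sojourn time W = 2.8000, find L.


Little's Law: L = lambda * W
= 8.8700 * 2.8000
= 24.8360

24.8360


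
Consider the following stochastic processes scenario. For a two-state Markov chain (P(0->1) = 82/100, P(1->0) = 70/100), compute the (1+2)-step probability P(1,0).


P^3 = P^1 * P^2
Computing via matrix multiplication of the transition matrix.
Entry (1,0) of P^3 = 0.5253

0.5253


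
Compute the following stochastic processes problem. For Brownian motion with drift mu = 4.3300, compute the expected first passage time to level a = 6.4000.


Expected first passage time = a/mu
= 6.4000/4.3300
= 1.4781

1.4781


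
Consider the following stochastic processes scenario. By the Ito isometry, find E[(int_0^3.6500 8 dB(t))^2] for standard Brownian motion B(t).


By Ito isometry: E[(int f dB)^2] = int f^2 dt
= 8^2 * 3.6500
= 64 * 3.6500 = 233.6000

233.6000
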